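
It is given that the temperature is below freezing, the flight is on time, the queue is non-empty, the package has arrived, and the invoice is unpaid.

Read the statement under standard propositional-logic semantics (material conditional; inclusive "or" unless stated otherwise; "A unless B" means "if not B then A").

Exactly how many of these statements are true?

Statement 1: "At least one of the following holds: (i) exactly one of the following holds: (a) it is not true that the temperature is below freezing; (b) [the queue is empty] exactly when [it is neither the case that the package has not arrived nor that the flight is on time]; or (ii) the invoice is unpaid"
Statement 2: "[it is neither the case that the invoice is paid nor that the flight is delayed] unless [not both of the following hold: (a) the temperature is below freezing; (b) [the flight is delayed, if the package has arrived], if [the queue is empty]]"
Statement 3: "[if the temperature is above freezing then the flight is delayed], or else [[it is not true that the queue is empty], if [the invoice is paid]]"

Let P = "the temperature is below freezing" (True), R = "the queue is empty" (False), S = "the package has arrived" (True), Q = "the flight is delayed" (False), U = "the invoice is paid" (False).

Statement 1: Parsed as (not P xor (R iff (not S nor not Q))) or not U

not P = not True = False
not S = not True = False
not Q = not False = True
not S nor not Q = False nor True = False
R iff (not S nor not Q) = False iff False = True
not P xor (R iff (not S nor not Q)) = False xor True = True
not U = not False = True
(not P xor (R iff (not S nor not Q))) or not U = True or True = True
Thus Statement 1 is true.

Statement 2: Parsed as (U nor Q) or (P nand (R -> (S -> Q)))

U nor Q = False nor False = True
S -> Q = True -> False = False
R -> (S -> Q) = False -> False = True
P nand (R -> (S -> Q)) = True nand True = False
(U nor Q) or (P nand (R -> (S -> Q))) = True or False = True
So Statement 2 is true.

Statement 3: Formalization: (not P -> Q) or (U -> not R)

not P = not True = False
not P -> Q = False -> False = True
not R = not False = True
U -> not R = False -> True = True
(not P -> Q) or (U -> not R) = True or True = True
So Statement 3 is true.

True statements: 3 (Statement 1, Statement 2, Statement 3).

3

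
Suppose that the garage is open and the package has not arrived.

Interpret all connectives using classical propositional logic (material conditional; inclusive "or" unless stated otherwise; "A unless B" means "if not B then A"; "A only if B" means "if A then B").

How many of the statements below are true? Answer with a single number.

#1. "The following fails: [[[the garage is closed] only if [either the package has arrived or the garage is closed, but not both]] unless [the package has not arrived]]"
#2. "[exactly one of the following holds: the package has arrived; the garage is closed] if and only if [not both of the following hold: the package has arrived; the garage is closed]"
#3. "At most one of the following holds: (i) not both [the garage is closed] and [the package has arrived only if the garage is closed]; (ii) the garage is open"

0

Let P = "the garage is closed" (False), Q = "the package has arrived" (False).

#1: Parsed as not ((P -> (Q xor P)) or not Q)

Q xor P = False xor False = False
P -> (Q xor P) = False -> False = True
not Q = not False = True
(P -> (Q xor P)) or not Q = True or True = True
not ((P -> (Q xor P)) or not Q) = not True = False
Thus #1 is false.

#2: Formalization: (Q xor P) iff (Q nand P)

Q xor P = False xor False = False
Q nand P = False nand False = True
(Q xor P) iff (Q nand P) = False iff True = False
Hence #2 is false.

#3: Formalization: (P nand (Q -> P)) nand not P

Q -> P = False -> False = True
P nand (Q -> P) = False nand True = True
not P = not False = True
(P nand (Q -> P)) nand not P = True nand True = False
So #3 is false.

True statements: 0 (none).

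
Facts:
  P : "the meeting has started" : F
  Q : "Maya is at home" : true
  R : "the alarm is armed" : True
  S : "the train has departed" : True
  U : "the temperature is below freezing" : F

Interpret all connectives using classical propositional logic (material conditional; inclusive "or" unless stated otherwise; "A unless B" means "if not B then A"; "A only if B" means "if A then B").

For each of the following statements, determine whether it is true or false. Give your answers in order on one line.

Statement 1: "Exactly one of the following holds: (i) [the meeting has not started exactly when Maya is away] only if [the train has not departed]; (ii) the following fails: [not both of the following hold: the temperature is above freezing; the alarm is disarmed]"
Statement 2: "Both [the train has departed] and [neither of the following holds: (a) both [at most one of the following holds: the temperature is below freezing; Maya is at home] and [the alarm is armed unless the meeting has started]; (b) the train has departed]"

Statement 1: Parsed as ((~P <-> ~Q) -> ~S) xor ~(~U nand ~R)

~P = ~F = T
~Q = ~T = F
~P <-> ~Q = T <-> F = F
~S = ~T = F
(~P <-> ~Q) -> ~S = F -> F = T
~U = ~F = T
~R = ~T = F
~U nand ~R = T nand F = T
~(~U nand ~R) = ~T = F
((~P <-> ~Q) -> ~S) xor ~(~U nand ~R) = T xor F = T
So Statement 1 is true.

Statement 2: This is S & (((U nand Q) & (R | P)) nor S).

U nand Q = F nand T = T
R | P = T | F = T
(U nand Q) & (R | P) = T & T = T
((U nand Q) & (R | P)) nor S = T nor T = F
S & (((U nand Q) & (R | P)) nor S) = T & F = F
So Statement 2 is false.

Statement 1 T; Statement 2 F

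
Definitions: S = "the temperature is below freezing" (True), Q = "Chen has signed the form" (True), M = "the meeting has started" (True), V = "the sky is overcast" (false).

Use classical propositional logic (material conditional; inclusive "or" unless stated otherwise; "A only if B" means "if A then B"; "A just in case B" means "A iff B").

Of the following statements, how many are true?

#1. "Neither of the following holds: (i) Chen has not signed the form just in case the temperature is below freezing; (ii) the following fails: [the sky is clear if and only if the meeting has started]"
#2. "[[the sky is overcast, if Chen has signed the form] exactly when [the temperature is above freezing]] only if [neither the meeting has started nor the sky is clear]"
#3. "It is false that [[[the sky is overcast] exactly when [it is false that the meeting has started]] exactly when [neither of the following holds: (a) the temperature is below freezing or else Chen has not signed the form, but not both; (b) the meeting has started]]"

2

#1: Formalization: (~Q <-> S) nor ~(~V <-> M)

~Q = ~T = F
~Q <-> S = F <-> T = F
~V = ~F = T
~V <-> M = T <-> T = T
~(~V <-> M) = ~T = F
(~Q <-> S) nor ~(~V <-> M) = F nor F = T
Thus #1 is true.

#2: Formalization: ((Q -> V) <-> ~S) -> (M nor ~V)

Q -> V = T -> F = F
~S = ~T = F
(Q -> V) <-> ~S = F <-> F = T
~V = ~F = T
M nor ~V = T nor T = F
((Q -> V) <-> ~S) -> (M nor ~V) = T -> F = F
Thus #2 is false.

#3: Formalization: ~((V <-> ~M) <-> ((S xor ~Q) nor M))

~M = ~T = F
V <-> ~M = F <-> F = T
~Q = ~T = F
S xor ~Q = T xor F = T
(S xor ~Q) nor M = T nor T = F
(V <-> ~M) <-> ((S xor ~Q) nor M) = T <-> F = F
~((V <-> ~M) <-> ((S xor ~Q) nor M)) = ~F = T
So #3 is true.

True statements: 2 (#1, #3).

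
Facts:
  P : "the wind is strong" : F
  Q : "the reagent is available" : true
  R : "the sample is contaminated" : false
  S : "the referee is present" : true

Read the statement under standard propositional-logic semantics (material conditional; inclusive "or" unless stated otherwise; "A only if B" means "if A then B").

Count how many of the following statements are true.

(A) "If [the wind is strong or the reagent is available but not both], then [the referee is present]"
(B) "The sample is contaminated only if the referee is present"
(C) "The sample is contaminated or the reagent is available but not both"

(A): Formalization: (P ⊕ Q) → S

P ⊕ Q = F ⊕ T = T
(P ⊕ Q) → S = T → T = T
So (A) is true.

(B): Parsed as R → S

R → S = F → T = T
So (B) is true.

(C): Formalization: R ⊕ Q

R ⊕ Q = F ⊕ T = T
So (C) is true.

True statements: 3 ((A), (B), (C)).

3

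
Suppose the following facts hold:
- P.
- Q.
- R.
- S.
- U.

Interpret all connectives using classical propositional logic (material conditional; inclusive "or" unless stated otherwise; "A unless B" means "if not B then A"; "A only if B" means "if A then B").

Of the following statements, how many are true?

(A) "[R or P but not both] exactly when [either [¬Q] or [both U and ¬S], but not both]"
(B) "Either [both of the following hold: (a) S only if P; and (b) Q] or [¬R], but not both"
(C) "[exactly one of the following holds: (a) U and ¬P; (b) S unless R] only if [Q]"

3

(A): Formalization: (R ⊕ P) ↔ (¬Q ⊕ (U ∧ ¬S))

R ⊕ P = T ⊕ T = F
¬Q = ¬T = F
¬S = ¬T = F
U ∧ ¬S = T ∧ F = F
¬Q ⊕ (U ∧ ¬S) = F ⊕ F = F
(R ⊕ P) ↔ (¬Q ⊕ (U ∧ ¬S)) = F ↔ F = T
Hence (A) is true.

(B): In symbols: ((S → P) ∧ Q) ⊕ ¬R

S → P = T → T = T
(S → P) ∧ Q = T ∧ T = T
¬R = ¬T = F
((S → P) ∧ Q) ⊕ ¬R = T ⊕ F = T
Thus (B) is true.

(C): Parsed as ((U ∧ ¬P) ⊕ (S ∨ R)) → Q

¬P = ¬T = F
U ∧ ¬P = T ∧ F = F
S ∨ R = T ∨ T = T
(U ∧ ¬P) ⊕ (S ∨ R) = F ⊕ T = T
((U ∧ ¬P) ⊕ (S ∨ R)) → Q = T → T = T
Thus (C) is true.

3 of the 3 statements are true.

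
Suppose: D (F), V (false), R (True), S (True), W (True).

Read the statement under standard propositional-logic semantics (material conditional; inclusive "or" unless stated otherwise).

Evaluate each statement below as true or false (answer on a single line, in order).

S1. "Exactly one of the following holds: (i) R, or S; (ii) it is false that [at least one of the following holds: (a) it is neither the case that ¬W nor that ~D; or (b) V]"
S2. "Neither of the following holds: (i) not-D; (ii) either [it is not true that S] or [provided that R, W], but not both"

S1 F; S2 F

S1: In symbols: (R or S) xor not ((not W nor not D) or V)

R or S = True or True = True
not W = not True = False
not D = not False = True
not W nor not D = False nor True = False
(not W nor not D) or V = False or False = False
not ((not W nor not D) or V) = not False = True
(R or S) xor not ((not W nor not D) or V) = True xor True = False
So S1 is false.

S2: This is not D nor (not S xor (R -> W)).

not D = not False = True
not S = not True = False
R -> W = True -> True = True
not S xor (R -> W) = False xor True = True
not D nor (not S xor (R -> W)) = True nor True = False
Thus S2 is false.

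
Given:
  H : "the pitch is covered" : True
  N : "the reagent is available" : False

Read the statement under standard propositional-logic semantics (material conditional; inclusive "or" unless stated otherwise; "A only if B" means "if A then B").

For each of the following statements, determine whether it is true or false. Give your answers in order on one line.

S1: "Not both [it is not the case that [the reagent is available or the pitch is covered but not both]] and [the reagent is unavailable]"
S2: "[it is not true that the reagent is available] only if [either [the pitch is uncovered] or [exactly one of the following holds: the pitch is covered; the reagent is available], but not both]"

S1 True, S2 True

S1: Parsed as ¬(N ⊕ H) ↑ ¬N

N ⊕ H = F ⊕ T = T
¬(N ⊕ H) = ¬T = F
¬N = ¬F = T
¬(N ⊕ H) ↑ ¬N = F ↑ T = T
Thus S1 is true.

S2: Formalization: ¬N → (¬H ⊕ (H ⊕ N))

¬N = ¬F = T
¬H = ¬T = F
H ⊕ N = T ⊕ F = T
¬H ⊕ (H ⊕ N) = F ⊕ T = T
¬N → (¬H ⊕ (H ⊕ N)) = T → T = T
So S2 is true.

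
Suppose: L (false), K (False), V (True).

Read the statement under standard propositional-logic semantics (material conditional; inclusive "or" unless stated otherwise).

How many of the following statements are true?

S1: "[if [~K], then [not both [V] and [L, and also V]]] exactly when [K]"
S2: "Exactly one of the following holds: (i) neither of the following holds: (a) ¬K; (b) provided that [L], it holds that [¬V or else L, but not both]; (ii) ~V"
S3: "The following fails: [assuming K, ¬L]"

0

S1: Formalization: (~K -> (V nand (L & V))) <-> K

~K = ~F = T
L & V = F & T = F
V nand (L & V) = T nand F = T
~K -> (V nand (L & V)) = T -> T = T
(~K -> (V nand (L & V))) <-> K = T <-> F = F
So S1 is false.

S2: Formalization: (~K nor (L -> (~V xor L))) xor ~V

~K = ~F = T
~V = ~T = F
~V xor L = F xor F = F
L -> (~V xor L) = F -> F = T
~K nor (L -> (~V xor L)) = T nor T = F
~V = ~T = F
(~K nor (L -> (~V xor L))) xor ~V = F xor F = F
Hence S2 is false.

S3: In symbols: ~(K -> ~L)

~L = ~F = T
K -> ~L = F -> T = T
~(K -> ~L) = ~T = F
So S3 is false.

Count: 0.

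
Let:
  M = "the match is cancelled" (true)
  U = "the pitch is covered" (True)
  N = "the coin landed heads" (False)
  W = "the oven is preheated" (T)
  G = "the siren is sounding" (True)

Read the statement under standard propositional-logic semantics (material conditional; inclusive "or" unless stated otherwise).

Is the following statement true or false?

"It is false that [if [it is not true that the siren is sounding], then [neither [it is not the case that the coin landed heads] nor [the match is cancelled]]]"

Values: G=T, N=F, M=T.
This is ¬(¬G → (¬N ↓ M)).

¬G = ¬T = F
¬N = ¬F = T
¬N ↓ M = T ↓ T = F
¬G → (¬N ↓ M) = F → F = T
¬(¬G → (¬N ↓ M)) = ¬T = F

false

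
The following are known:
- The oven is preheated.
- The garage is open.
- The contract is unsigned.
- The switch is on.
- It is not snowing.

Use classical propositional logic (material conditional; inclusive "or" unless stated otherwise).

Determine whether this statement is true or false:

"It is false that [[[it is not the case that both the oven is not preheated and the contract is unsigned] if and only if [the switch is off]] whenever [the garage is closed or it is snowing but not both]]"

Let D = "the garage is closed" (F), Q = "it is snowing" (F), R = "the oven is preheated" (T), G = "the contract is signed" (F), P = "the switch is on" (T).
In symbols: ~((D xor Q) -> ((~R nand ~G) <-> ~P))

D xor Q = F xor F = F
~R = ~T = F
~G = ~F = T
~R nand ~G = F nand T = T
~P = ~T = F
(~R nand ~G) <-> ~P = T <-> F = F
(D xor Q) -> ((~R nand ~G) <-> ~P) = F -> F = T
~((D xor Q) -> ((~R nand ~G) <-> ~P)) = ~T = F

False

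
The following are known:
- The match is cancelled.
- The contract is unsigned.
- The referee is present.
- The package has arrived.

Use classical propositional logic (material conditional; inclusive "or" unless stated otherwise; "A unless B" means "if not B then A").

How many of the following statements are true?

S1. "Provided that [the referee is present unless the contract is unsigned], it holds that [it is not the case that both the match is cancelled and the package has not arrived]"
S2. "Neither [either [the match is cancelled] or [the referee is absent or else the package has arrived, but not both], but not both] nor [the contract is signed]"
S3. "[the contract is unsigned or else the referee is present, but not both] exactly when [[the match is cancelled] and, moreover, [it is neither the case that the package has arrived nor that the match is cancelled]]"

Let R = "the referee is present" (T), Q = "the contract is signed" (F), P = "the match is cancelled" (T), S = "the package has arrived" (T).

S1: This is (R | ~Q) -> (P nand ~S).

~Q = ~F = T
R | ~Q = T | T = T
~S = ~T = F
P nand ~S = T nand F = T
(R | ~Q) -> (P nand ~S) = T -> T = T
Thus S1 is true.

S2: Formalization: (P xor (~R xor S)) nor Q

~R = ~T = F
~R xor S = F xor T = T
P xor (~R xor S) = T xor T = F
(P xor (~R xor S)) nor Q = F nor F = T
Thus S2 is true.

S3: In symbols: (~Q xor R) <-> (P & (S nor P))

~Q = ~F = T
~Q xor R = T xor T = F
S nor P = T nor T = F
P & (S nor P) = T & F = F
(~Q xor R) <-> (P & (S nor P)) = F <-> F = T
So S3 is true.

Count: 3.

3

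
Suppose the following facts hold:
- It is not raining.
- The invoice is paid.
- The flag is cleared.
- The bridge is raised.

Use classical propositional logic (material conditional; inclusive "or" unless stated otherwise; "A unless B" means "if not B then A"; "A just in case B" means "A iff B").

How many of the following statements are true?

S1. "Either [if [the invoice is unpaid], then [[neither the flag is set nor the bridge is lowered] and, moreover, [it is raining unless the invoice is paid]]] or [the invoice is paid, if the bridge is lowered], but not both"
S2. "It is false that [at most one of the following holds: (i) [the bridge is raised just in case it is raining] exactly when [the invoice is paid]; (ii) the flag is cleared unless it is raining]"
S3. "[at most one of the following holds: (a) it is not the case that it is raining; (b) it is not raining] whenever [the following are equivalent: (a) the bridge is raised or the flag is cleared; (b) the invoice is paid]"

Let Q = "the invoice is paid" (True), H = "the flag is set" (False), R = "the bridge is raised" (True), N = "it is raining" (False).

S1: This is (not Q -> ((H nor not R) and (N or Q))) xor (not R -> Q).

not Q = not True = False
not R = not True = False
H nor not R = False nor False = True
N or Q = False or True = True
(H nor not R) and (N or Q) = True and True = True
not Q -> ((H nor not R) and (N or Q)) = False -> True = True
not R = not True = False
not R -> Q = False -> True = True
(not Q -> ((H nor not R) and (N or Q))) xor (not R -> Q) = True xor True = False
Thus S1 is false.

S2: This is not (((R iff N) iff Q) nand (not H or N)).

R iff N = True iff False = False
(R iff N) iff Q = False iff True = False
not H = not False = True
not H or N = True or False = True
((R iff N) iff Q) nand (not H or N) = False nand True = True
not (((R iff N) iff Q) nand (not H or N)) = not True = False
Hence S2 is false.

S3: This is ((R or not H) iff Q) -> (not N nand not N).

not H = not False = True
R or not H = True or True = True
(R or not H) iff Q = True iff True = True
not N = not False = True
not N = not False = True
not N nand not N = True nand True = False
((R or not H) iff Q) -> (not N nand not N) = True -> False = False
Hence S3 is false.

0 of the 3 statements are true (none).

0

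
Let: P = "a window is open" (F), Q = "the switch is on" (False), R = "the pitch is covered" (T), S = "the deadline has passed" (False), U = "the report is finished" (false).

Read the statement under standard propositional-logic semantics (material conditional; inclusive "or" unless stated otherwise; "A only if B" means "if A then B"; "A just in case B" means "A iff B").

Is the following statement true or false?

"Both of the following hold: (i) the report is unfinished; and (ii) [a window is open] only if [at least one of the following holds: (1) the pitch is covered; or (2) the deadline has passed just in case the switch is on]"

true

Values: U=False, P=False, R=True, S=False, Q=False.
Formalization: not U and (P -> (R or (S iff Q)))

not U = not False = True
S iff Q = False iff False = True
R or (S iff Q) = True or True = True
P -> (R or (S iff Q)) = False -> True = True
not U and (P -> (R or (S iff Q))) = True and True = True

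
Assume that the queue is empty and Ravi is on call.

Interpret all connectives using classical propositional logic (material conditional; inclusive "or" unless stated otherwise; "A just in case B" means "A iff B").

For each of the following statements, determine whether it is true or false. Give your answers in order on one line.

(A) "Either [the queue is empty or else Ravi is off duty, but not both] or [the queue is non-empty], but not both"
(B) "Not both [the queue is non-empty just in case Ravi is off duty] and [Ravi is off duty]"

Let K = "the queue is empty" (T), M = "Ravi is on call" (T).

(A): Parsed as (K ⊕ ¬M) ⊕ ¬K

¬M = ¬T = F
K ⊕ ¬M = T ⊕ F = T
¬K = ¬T = F
(K ⊕ ¬M) ⊕ ¬K = T ⊕ F = T
Thus (A) is true.

(B): Parsed as (¬K ↔ ¬M) ↑ ¬M

¬K = ¬T = F
¬M = ¬T = F
¬K ↔ ¬M = F ↔ F = T
¬M = ¬T = F
(¬K ↔ ¬M) ↑ ¬M = T ↑ F = T
Hence (B) is true.

(A) True / (B) True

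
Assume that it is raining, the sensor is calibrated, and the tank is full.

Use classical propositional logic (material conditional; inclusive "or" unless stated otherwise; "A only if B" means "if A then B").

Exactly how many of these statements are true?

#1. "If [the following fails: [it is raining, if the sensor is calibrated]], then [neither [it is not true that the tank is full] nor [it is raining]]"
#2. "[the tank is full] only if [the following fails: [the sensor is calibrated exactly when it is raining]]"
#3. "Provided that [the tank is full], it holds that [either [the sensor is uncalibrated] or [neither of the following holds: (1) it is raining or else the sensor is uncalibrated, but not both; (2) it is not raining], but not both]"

1

Let Q = "the sensor is calibrated" (T), P = "it is raining" (T), R = "the tank is full" (T).

#1: This is ¬(Q → P) → (¬R ↓ P).

Q → P = T → T = T
¬(Q → P) = ¬T = F
¬R = ¬T = F
¬R ↓ P = F ↓ T = F
¬(Q → P) → (¬R ↓ P) = F → F = T
Hence #1 is true.

#2: Parsed as R → ¬(Q ↔ P)

Q ↔ P = T ↔ T = T
¬(Q ↔ P) = ¬T = F
R → ¬(Q ↔ P) = T → F = F
Hence #2 is false.

#3: Parsed as R → (¬Q ⊕ ((P ⊕ ¬Q) ↓ ¬P))

¬Q = ¬T = F
¬Q = ¬T = F
P ⊕ ¬Q = T ⊕ F = T
¬P = ¬T = F
(P ⊕ ¬Q) ↓ ¬P = T ↓ F = F
¬Q ⊕ ((P ⊕ ¬Q) ↓ ¬P) = F ⊕ F = F
R → (¬Q ⊕ ((P ⊕ ¬Q) ↓ ¬P)) = T → F = F
Hence #3 is false.

Count: 1.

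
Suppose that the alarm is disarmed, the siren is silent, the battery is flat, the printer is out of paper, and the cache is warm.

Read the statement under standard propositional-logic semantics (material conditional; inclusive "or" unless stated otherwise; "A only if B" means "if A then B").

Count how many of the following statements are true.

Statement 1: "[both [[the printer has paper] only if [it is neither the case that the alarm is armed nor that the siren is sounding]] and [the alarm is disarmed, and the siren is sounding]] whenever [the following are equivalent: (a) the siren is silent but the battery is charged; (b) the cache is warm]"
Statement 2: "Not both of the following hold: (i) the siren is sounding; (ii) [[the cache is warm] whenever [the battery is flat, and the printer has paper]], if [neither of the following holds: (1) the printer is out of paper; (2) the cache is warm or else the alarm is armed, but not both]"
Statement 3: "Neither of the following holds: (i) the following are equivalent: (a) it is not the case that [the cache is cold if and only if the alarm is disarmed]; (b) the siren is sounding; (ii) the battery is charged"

Let P = "the siren is sounding" (F), R = "the battery is charged" (F), L = "the cache is warm" (T), K = "the printer has paper" (F), V = "the alarm is armed" (F).

Statement 1: In symbols: ((¬P ∧ R) ↔ L) → ((K → (V ↓ P)) ∧ (¬V ∧ P))

¬P = ¬F = T
¬P ∧ R = T ∧ F = F
(¬P ∧ R) ↔ L = F ↔ T = F
V ↓ P = F ↓ F = T
K → (V ↓ P) = F → T = T
¬V = ¬F = T
¬V ∧ P = T ∧ F = F
(K → (V ↓ P)) ∧ (¬V ∧ P) = T ∧ F = F
((¬P ∧ R) ↔ L) → ((K → (V ↓ P)) ∧ (¬V ∧ P)) = F → F = T
Thus Statement 1 is true.

Statement 2: This is P ↑ ((¬K ↓ (L ⊕ V)) → ((¬R ∧ K) → L)).

¬K = ¬F = T
L ⊕ V = T ⊕ F = T
¬K ↓ (L ⊕ V) = T ↓ T = F
¬R = ¬F = T
¬R ∧ K = T ∧ F = F
(¬R ∧ K) → L = F → T = T
(¬K ↓ (L ⊕ V)) → ((¬R ∧ K) → L) = F → T = T
P ↑ ((¬K ↓ (L ⊕ V)) → ((¬R ∧ K) → L)) = F ↑ T = T
Hence Statement 2 is true.

Statement 3: Parsed as (¬(¬L ↔ ¬V) ↔ P) ↓ R

¬L = ¬T = F
¬V = ¬F = T
¬L ↔ ¬V = F ↔ T = F
¬(¬L ↔ ¬V) = ¬F = T
¬(¬L ↔ ¬V) ↔ P = T ↔ F = F
(¬(¬L ↔ ¬V) ↔ P) ↓ R = F ↓ F = T
Hence Statement 3 is true.

True statements: 3 (Statement 1, Statement 2, Statement 3).

3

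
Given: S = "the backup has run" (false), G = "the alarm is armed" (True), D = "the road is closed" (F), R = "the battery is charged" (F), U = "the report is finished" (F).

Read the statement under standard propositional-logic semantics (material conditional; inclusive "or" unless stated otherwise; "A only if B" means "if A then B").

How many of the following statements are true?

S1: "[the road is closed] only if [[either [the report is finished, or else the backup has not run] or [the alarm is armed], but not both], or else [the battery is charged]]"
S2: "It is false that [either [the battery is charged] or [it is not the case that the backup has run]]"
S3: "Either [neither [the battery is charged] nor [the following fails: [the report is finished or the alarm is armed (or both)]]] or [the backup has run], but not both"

2

S1: Parsed as D → (((U ∨ ¬S) ⊕ G) ∨ R)

¬S = ¬F = T
U ∨ ¬S = F ∨ T = T
(U ∨ ¬S) ⊕ G = T ⊕ T = F
((U ∨ ¬S) ⊕ G) ∨ R = F ∨ F = F
D → (((U ∨ ¬S) ⊕ G) ∨ R) = F → F = T
Hence S1 is true.

S2: Formalization: ¬(R ∨ ¬S)

¬S = ¬F = T
R ∨ ¬S = F ∨ T = T
¬(R ∨ ¬S) = ¬T = F
So S2 is false.

S3: Parsed as (R ↓ ¬(U ∨ G)) ⊕ S

U ∨ G = F ∨ T = T
¬(U ∨ G) = ¬T = F
R ↓ ¬(U ∨ G) = F ↓ F = T
(R ↓ ¬(U ∨ G)) ⊕ S = T ⊕ F = T
Thus S3 is true.

True statements: 2 (S1, S3).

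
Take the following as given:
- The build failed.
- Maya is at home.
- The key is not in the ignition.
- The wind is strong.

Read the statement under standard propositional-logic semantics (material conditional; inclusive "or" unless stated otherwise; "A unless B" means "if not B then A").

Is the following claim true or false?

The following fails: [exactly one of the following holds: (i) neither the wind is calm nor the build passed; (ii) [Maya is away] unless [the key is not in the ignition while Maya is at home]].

Let S = "the wind is strong" (T), P = "the build passed" (F), Q = "Maya is at home" (T), R = "the key is in the ignition" (F).
This is ¬((¬S ↓ P) ⊕ (¬Q ∨ (¬R ∧ Q))).

¬S = ¬T = F
¬S ↓ P = F ↓ F = T
¬Q = ¬T = F
¬R = ¬F = T
¬R ∧ Q = T ∧ T = T
¬Q ∨ (¬R ∧ Q) = F ∨ T = T
(¬S ↓ P) ⊕ (¬Q ∨ (¬R ∧ Q)) = T ⊕ T = F
¬((¬S ↓ P) ⊕ (¬Q ∨ (¬R ∧ Q))) = ¬F = T

true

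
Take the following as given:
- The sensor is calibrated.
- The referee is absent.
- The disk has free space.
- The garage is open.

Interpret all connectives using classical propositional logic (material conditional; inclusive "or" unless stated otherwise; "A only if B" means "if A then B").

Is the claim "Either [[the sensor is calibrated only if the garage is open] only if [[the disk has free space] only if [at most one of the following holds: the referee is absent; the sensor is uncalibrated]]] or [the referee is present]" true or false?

Let V = "the sensor is calibrated" (T), N = "the garage is closed" (F), H = "the disk is full" (F), K = "the referee is present" (F).
In symbols: ((V → ¬N) → (¬H → (¬K ↑ ¬V))) ∨ K

¬N = ¬F = T
V → ¬N = T → T = T
¬H = ¬F = T
¬K = ¬F = T
¬V = ¬T = F
¬K ↑ ¬V = T ↑ F = T
¬H → (¬K ↑ ¬V) = T → T = T
(V → ¬N) → (¬H → (¬K ↑ ¬V)) = T → T = T
((V → ¬N) → (¬H → (¬K ↑ ¬V))) ∨ K = T ∨ F = T

True.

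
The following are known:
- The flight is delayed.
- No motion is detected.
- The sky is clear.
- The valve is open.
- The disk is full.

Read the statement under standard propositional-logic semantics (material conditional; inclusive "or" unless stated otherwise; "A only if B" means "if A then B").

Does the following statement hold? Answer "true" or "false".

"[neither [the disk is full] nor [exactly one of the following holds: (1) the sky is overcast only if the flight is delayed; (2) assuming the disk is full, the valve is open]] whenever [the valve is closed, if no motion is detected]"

true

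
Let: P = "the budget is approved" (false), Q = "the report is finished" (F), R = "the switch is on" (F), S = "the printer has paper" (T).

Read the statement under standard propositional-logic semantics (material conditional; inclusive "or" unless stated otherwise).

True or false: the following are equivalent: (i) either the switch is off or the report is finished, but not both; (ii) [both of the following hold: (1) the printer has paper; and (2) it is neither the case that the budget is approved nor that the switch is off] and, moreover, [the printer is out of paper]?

This is (¬R ⊕ Q) ↔ ((S ∧ (P ↓ ¬R)) ∧ ¬S).

¬R = ¬F = T
¬R ⊕ Q = T ⊕ F = T
¬R = ¬F = T
P ↓ ¬R = F ↓ T = F
S ∧ (P ↓ ¬R) = T ∧ F = F
¬S = ¬T = F
(S ∧ (P ↓ ¬R)) ∧ ¬S = F ∧ F = F
(¬R ⊕ Q) ↔ ((S ∧ (P ↓ ¬R)) ∧ ¬S) = T ↔ F = F

The statement is false.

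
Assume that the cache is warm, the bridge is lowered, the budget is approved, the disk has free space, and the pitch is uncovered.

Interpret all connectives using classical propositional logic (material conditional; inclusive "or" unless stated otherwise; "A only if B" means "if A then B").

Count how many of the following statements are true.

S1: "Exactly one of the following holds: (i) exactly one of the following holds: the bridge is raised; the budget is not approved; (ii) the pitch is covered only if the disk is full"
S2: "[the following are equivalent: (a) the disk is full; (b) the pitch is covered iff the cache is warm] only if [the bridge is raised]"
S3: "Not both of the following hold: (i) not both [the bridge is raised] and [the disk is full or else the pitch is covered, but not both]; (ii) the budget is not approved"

2

Let N = "the bridge is raised" (F), H = "the budget is approved" (T), R = "the pitch is covered" (F), K = "the disk is full" (F), W = "the cache is warm" (T).

S1: In symbols: (N ⊕ ¬H) ⊕ (R → K)

¬H = ¬T = F
N ⊕ ¬H = F ⊕ F = F
R → K = F → F = T
(N ⊕ ¬H) ⊕ (R → K) = F ⊕ T = T
Thus S1 is true.

S2: This is (K ↔ (R ↔ W)) → N.

R ↔ W = F ↔ T = F
K ↔ (R ↔ W) = F ↔ F = T
(K ↔ (R ↔ W)) → N = T → F = F
Thus S2 is false.

S3: This is (N ↑ (K ⊕ R)) ↑ ¬H.

K ⊕ R = F ⊕ F = F
N ↑ (K ⊕ R) = F ↑ F = T
¬H = ¬T = F
(N ↑ (K ⊕ R)) ↑ ¬H = T ↑ F = T
So S3 is true.

True statements: 2.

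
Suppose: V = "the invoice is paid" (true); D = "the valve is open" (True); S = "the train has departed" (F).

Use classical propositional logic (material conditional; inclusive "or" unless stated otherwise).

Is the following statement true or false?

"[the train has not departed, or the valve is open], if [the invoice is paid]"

The statement is true.

This is V → (¬S ∨ D).

¬S = ¬F = T
¬S ∨ D = T ∨ T = T
V → (¬S ∨ D) = T → T = T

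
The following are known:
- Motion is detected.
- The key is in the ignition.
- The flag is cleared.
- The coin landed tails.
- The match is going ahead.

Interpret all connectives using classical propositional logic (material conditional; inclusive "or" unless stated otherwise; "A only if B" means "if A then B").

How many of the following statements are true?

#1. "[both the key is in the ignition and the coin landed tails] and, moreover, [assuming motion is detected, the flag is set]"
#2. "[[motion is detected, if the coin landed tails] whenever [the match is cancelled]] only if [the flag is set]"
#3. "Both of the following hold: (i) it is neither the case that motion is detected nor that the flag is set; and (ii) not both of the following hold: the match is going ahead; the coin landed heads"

Let Q = "the key is in the ignition" (T), S = "the coin landed heads" (F), P = "motion is detected" (T), R = "the flag is set" (F), U = "the match is cancelled" (F).

#1: Formalization: (Q & ~S) & (P -> R)

~S = ~F = T
Q & ~S = T & T = T
P -> R = T -> F = F
(Q & ~S) & (P -> R) = T & F = F
Thus #1 is false.

#2: In symbols: (U -> (~S -> P)) -> R

~S = ~F = T
~S -> P = T -> T = T
U -> (~S -> P) = F -> T = T
(U -> (~S -> P)) -> R = T -> F = F
Thus #2 is false.

#3: This is (P nor R) & (~U nand S).

P nor R = T nor F = F
~U = ~F = T
~U nand S = T nand F = T
(P nor R) & (~U nand S) = F & T = F
Hence #3 is false.

Count: 0.

0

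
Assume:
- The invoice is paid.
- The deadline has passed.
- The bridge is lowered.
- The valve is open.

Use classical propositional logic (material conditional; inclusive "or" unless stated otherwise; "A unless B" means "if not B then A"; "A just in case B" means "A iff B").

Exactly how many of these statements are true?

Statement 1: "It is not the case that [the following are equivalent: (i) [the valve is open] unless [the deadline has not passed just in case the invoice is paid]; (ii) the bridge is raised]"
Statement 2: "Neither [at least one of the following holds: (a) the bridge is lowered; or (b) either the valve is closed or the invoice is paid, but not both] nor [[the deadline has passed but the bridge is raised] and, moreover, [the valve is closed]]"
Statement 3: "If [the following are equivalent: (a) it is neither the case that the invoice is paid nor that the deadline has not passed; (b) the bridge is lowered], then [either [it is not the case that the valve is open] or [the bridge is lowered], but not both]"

2

Let S = "the valve is open" (T), Q = "the deadline has passed" (T), P = "the invoice is paid" (T), R = "the bridge is raised" (F).

Statement 1: Parsed as ~((S | (~Q <-> P)) <-> R)

~Q = ~T = F
~Q <-> P = F <-> T = F
S | (~Q <-> P) = T | F = T
(S | (~Q <-> P)) <-> R = T <-> F = F
~((S | (~Q <-> P)) <-> R) = ~F = T
Thus Statement 1 is true.

Statement 2: Parsed as (~R | (~S xor P)) nor ((Q & R) & ~S)

~R = ~F = T
~S = ~T = F
~S xor P = F xor T = T
~R | (~S xor P) = T | T = T
Q & R = T & F = F
~S = ~T = F
(Q & R) & ~S = F & F = F
(~R | (~S xor P)) nor ((Q & R) & ~S) = T nor F = F
Thus Statement 2 is false.

Statement 3: Formalization: ((P nor ~Q) <-> ~R) -> (~S xor ~R)

~Q = ~T = F
P nor ~Q = T nor F = F
~R = ~F = T
(P nor ~Q) <-> ~R = F <-> T = F
~S = ~T = F
~R = ~F = T
~S xor ~R = F xor T = T
((P nor ~Q) <-> ~R) -> (~S xor ~R) = F -> T = T
So Statement 3 is true.

Count: 2.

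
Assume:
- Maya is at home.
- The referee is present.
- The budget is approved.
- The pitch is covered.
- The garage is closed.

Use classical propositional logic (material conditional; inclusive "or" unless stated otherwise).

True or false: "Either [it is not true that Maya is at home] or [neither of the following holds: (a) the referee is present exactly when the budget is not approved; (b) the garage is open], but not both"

The statement is true.

Let P = "Maya is at home" (True), Q = "the referee is present" (True), R = "the budget is approved" (True), U = "the garage is closed" (True).
Parsed as not P xor ((Q iff not R) nor not U)

not P = not True = False
not R = not True = False
Q iff not R = True iff False = False
not U = not True = False
(Q iff not R) nor not U = False nor False = True
not P xor ((Q iff not R) nor not U) = False xor True = True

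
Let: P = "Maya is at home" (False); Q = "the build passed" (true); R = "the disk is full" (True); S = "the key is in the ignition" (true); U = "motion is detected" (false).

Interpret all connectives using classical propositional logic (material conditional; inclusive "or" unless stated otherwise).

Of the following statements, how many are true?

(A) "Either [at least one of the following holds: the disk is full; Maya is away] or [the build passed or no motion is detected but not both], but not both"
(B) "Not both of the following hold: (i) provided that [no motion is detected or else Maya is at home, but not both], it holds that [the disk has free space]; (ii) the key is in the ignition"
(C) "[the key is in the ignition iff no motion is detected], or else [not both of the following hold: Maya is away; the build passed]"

(A): In symbols: (R ∨ ¬P) ⊕ (Q ⊕ ¬U)

¬P = ¬F = T
R ∨ ¬P = T ∨ T = T
¬U = ¬F = T
Q ⊕ ¬U = T ⊕ T = F
(R ∨ ¬P) ⊕ (Q ⊕ ¬U) = T ⊕ F = T
Hence (A) is true.

(B): Formalization: ((¬U ⊕ P) → ¬R) ↑ S

¬U = ¬F = T
¬U ⊕ P = T ⊕ F = T
¬R = ¬T = F
(¬U ⊕ P) → ¬R = T → F = F
((¬U ⊕ P) → ¬R) ↑ S = F ↑ T = T
Hence (B) is true.

(C): This is (S ↔ ¬U) ∨ (¬P ↑ Q).

¬U = ¬F = T
S ↔ ¬U = T ↔ T = T
¬P = ¬F = T
¬P ↑ Q = T ↑ T = F
(S ↔ ¬U) ∨ (¬P ↑ Q) = T ∨ F = T
Hence (C) is true.

True statements: 3 ((A), (B), (C)).

3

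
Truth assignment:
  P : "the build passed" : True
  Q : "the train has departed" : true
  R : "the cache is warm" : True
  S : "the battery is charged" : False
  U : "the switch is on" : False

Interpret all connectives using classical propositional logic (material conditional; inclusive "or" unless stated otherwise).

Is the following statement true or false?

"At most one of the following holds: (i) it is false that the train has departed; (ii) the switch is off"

True.

Values: Q=T, U=F.
Parsed as ~Q nand ~U

~Q = ~T = F
~U = ~F = T
~Q nand ~U = F nand T = T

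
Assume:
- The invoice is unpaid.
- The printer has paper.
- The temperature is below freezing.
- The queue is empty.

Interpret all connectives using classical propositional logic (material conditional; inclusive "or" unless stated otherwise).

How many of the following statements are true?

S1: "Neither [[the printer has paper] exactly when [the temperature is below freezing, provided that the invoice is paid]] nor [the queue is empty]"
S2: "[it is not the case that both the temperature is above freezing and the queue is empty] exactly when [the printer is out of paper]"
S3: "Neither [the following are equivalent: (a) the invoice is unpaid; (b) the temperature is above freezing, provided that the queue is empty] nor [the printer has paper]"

0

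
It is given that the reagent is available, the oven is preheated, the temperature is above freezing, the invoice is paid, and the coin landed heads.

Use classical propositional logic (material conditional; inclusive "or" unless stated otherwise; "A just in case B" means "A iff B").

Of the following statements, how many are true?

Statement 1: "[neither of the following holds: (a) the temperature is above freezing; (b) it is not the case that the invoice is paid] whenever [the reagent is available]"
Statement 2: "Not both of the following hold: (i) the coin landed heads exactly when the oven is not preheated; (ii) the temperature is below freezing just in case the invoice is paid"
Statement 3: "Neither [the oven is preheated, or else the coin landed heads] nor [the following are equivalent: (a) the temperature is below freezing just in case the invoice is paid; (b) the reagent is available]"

Let P = "the reagent is available" (True), R = "the temperature is below freezing" (False), S = "the invoice is paid" (True), U = "the coin landed heads" (True), Q = "the oven is preheated" (True).

Statement 1: Formalization: P -> (not R nor not S)

not R = not False = True
not S = not True = False
not R nor not S = True nor False = False
P -> (not R nor not S) = True -> False = False
So Statement 1 is false.

Statement 2: Parsed as (U iff not Q) nand (R iff S)

not Q = not True = False
U iff not Q = True iff False = False
R iff S = False iff True = False
(U iff not Q) nand (R iff S) = False nand False = True
Thus Statement 2 is true.

Statement 3: This is (Q or U) nor ((R iff S) iff P).

Q or U = True or True = True
R iff S = False iff True = False
(R iff S) iff P = False iff True = False
(Q or U) nor ((R iff S) iff P) = True nor False = False
Hence Statement 3 is false.

True statements: 1 (Statement 2).

1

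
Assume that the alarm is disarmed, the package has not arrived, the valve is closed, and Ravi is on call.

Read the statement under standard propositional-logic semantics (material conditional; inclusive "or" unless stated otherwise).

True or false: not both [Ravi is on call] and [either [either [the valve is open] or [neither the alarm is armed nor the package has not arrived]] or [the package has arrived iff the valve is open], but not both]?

Let S = "Ravi is on call" (T), R = "the valve is open" (F), P = "the alarm is armed" (F), Q = "the package has arrived" (F).
Formalization: S ↑ ((R ∨ (P ↓ ¬Q)) ⊕ (Q ↔ R))

¬Q = ¬F = T
P ↓ ¬Q = F ↓ T = F
R ∨ (P ↓ ¬Q) = F ∨ F = F
Q ↔ R = F ↔ F = T
(R ∨ (P ↓ ¬Q)) ⊕ (Q ↔ R) = F ⊕ T = T
S ↑ ((R ∨ (P ↓ ¬Q)) ⊕ (Q ↔ R)) = T ↑ T = F

The statement is false.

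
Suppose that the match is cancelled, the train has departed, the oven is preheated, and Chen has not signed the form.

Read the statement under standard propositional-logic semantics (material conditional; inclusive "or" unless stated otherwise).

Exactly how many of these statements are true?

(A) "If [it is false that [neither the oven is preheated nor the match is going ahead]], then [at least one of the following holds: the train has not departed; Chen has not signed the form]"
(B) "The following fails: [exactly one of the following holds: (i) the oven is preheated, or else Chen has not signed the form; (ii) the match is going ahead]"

1

Let N = "the oven is preheated" (T), U = "the match is cancelled" (T), G = "the train has departed" (T), S = "Chen has signed the form" (F).

(A): Parsed as ~(N nor ~U) -> (~G | ~S)

~U = ~T = F
N nor ~U = T nor F = F
~(N nor ~U) = ~F = T
~G = ~T = F
~S = ~F = T
~G | ~S = F | T = T
~(N nor ~U) -> (~G | ~S) = T -> T = T
So (A) is true.

(B): In symbols: ~((N | ~S) xor ~U)

~S = ~F = T
N | ~S = T | T = T
~U = ~T = F
(N | ~S) xor ~U = T xor F = T
~((N | ~S) xor ~U) = ~T = F
Hence (B) is false.

Count: 1.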